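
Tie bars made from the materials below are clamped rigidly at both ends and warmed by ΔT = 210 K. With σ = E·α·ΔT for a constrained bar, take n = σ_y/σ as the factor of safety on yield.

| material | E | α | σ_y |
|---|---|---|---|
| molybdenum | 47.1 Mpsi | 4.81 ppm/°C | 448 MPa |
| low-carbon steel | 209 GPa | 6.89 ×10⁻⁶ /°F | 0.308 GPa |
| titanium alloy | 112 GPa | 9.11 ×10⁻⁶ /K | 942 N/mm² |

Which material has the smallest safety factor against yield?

Per material, after unit conversion:
  molybdenum: E = 324.7, α = 4.81, σ_y = 448.0 → σ = 328 MPa, n = 1.37
  low-carbon steel: E = 209.0, α = 12.4, σ_y = 308.0 → σ = 544 MPa, n = 0.566
  titanium alloy: E = 112.0, α = 9.11, σ_y = 942.0 → σ = 214 MPa, n = 4.40
The minimum is low-carbon steel at n = 0.566.

low-carbon steel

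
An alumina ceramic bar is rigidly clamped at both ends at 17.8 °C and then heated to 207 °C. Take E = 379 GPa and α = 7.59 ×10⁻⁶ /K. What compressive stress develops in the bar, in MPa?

544 MPa

ΔT = 189.2 K. Constrained thermal stress σ = E·α·ΔT = 379.0×10³ MPa × 7.59×10⁻⁶ × 189.2 = 544 MPa (compressive).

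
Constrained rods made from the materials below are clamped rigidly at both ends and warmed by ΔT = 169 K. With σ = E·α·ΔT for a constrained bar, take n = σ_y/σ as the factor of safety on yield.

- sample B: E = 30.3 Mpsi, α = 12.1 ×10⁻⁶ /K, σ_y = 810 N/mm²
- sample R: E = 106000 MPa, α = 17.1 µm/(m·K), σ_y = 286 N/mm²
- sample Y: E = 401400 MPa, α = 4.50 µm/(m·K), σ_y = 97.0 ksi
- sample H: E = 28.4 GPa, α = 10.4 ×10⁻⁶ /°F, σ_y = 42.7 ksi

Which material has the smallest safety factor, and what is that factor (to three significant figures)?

Per material, after unit conversion:
  sample B: E = 208.9, α = 12.1, σ_y = 810.0 → σ = 427 MPa, n = 1.90
  sample R: E = 106.0, α = 17.1, σ_y = 286.0 → σ = 306 MPa, n = 0.934
  sample Y: E = 401.4, α = 4.50, σ_y = 668.8 → σ = 305 MPa, n = 2.19
  sample H: E = 28.40, α = 18.7, σ_y = 294.4 → σ = 89.8 MPa, n = 3.28
Smallest n: sample R with n = 0.934.

sample R, n = 0.934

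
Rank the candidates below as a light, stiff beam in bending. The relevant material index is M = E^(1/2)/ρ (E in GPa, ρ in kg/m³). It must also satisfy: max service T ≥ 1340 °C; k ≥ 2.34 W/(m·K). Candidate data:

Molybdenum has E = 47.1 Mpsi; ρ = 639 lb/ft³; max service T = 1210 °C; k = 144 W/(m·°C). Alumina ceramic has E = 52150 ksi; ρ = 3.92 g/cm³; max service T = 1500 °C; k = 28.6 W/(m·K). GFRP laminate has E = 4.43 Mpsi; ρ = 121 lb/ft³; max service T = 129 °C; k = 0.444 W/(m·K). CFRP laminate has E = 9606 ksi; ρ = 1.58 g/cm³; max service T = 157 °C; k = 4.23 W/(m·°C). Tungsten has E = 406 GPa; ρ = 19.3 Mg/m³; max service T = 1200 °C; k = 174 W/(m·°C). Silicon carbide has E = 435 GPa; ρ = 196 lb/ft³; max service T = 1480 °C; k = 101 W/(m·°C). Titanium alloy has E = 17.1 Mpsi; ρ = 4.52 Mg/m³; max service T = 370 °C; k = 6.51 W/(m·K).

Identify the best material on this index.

silicon carbide

Screen on constraints: max service T ≥ 1340 °C; k ≥ 2.34 W/(m·K). Survivors: alumina ceramic, silicon carbide.
Convert each candidate to consistent units, then evaluate M:
  alumina ceramic: E = 359.6 GPa, ρ = 3920 kg/m³
  silicon carbide: E = 435.0 GPa, ρ = 3140 kg/m³
  silicon carbide: M = 6.64×10⁻³
  alumina ceramic: M = 4.84×10⁻³
The maximum is for silicon carbide.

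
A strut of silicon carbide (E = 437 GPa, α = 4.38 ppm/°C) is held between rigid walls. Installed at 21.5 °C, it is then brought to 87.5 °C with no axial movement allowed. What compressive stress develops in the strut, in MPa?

126 MPa

ΔT = 66.00 K. Constrained thermal stress σ = E·α·ΔT = 437.0×10³ MPa × 4.38×10⁻⁶ × 66.00 = 126 MPa (compressive).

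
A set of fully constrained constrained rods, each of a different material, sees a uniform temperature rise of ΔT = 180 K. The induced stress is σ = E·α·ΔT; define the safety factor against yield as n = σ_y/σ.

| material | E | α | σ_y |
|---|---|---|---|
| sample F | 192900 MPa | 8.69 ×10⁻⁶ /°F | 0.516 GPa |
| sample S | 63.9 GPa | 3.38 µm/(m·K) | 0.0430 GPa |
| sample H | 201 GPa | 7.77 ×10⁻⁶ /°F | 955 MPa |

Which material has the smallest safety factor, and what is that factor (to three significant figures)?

sample F, n = 0.950

Per material, after unit conversion:
  sample F: E = 192.9, α = 15.6, σ_y = 516.0 → σ = 543 MPa, n = 0.950
  sample S: E = 63.90, α = 3.38, σ_y = 43.00 → σ = 38.9 MPa, n = 1.11
  sample H: E = 201.0, α = 14.0, σ_y = 955.0 → σ = 506 MPa, n = 1.89
The minimum is sample F at n = 0.950.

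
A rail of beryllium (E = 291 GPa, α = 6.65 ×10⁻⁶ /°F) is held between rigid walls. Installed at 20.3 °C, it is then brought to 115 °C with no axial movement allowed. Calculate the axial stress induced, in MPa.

330 MPa

α = 6.65×10⁻⁶/°F × 9/5 = 12.0×10⁻⁶/K.
ΔT = 94.70 K. Constrained thermal stress σ = E·α·ΔT = 291.0×10³ MPa × 12.0×10⁻⁶ × 94.70 = 330 MPa (compressive).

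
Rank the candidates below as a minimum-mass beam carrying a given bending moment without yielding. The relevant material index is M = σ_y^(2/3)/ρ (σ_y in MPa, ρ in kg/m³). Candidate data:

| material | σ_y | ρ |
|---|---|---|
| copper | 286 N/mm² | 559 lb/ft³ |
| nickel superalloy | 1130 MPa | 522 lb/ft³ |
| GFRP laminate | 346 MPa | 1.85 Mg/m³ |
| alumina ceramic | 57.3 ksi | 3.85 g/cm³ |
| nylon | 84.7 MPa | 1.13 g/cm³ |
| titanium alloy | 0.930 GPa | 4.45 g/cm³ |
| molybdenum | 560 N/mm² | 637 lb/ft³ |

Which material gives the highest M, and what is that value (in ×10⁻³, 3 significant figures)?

After converting to SI:
  copper: σ_y = 286.0 MPa, ρ = 8954 kg/m³
  nickel superalloy: σ_y = 1130 MPa, ρ = 8362 kg/m³
  GFRP laminate: σ_y = 346.0 MPa, ρ = 1850 kg/m³
  alumina ceramic: σ_y = 395.1 MPa, ρ = 3850 kg/m³
  nylon: σ_y = 84.70 MPa, ρ = 1130 kg/m³
  titanium alloy: σ_y = 930.0 MPa, ρ = 4450 kg/m³
  molybdenum: σ_y = 560.0 MPa, ρ = 10200 kg/m³
  GFRP laminate: M = 26.6×10⁻³
  titanium alloy: M = 21.4×10⁻³
  nylon: M = 17.1×10⁻³
  alumina ceramic: M = 14.0×10⁻³
  nickel superalloy: M = 13.0×10⁻³
  molybdenum: M = 6.66×10⁻³
  copper: M = 4.85×10⁻³
Highest index: GFRP laminate.

GFRP laminate, M = 26.6×10⁻³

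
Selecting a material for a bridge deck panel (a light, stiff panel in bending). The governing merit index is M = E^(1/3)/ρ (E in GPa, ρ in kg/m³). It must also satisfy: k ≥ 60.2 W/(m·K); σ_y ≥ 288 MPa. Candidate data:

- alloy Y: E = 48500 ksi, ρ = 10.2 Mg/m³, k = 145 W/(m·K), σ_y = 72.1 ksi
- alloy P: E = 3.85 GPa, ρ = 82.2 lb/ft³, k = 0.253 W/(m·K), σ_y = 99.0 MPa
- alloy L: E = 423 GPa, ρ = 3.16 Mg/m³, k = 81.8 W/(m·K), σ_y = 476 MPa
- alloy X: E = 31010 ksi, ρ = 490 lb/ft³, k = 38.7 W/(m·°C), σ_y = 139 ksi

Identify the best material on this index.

alloy L

Screen on constraints: k ≥ 60.2 W/(m·K); σ_y ≥ 288 MPa. Survivors: alloy Y, alloy L.
After converting to SI:
  alloy Y: E = 334.4 GPa, ρ = 10200 kg/m³
  alloy L: E = 423.0 GPa, ρ = 3160 kg/m³
  alloy L: M = 2.38×10⁻³
  alloy Y: M = 0.680×10⁻³
The maximum is for alloy L.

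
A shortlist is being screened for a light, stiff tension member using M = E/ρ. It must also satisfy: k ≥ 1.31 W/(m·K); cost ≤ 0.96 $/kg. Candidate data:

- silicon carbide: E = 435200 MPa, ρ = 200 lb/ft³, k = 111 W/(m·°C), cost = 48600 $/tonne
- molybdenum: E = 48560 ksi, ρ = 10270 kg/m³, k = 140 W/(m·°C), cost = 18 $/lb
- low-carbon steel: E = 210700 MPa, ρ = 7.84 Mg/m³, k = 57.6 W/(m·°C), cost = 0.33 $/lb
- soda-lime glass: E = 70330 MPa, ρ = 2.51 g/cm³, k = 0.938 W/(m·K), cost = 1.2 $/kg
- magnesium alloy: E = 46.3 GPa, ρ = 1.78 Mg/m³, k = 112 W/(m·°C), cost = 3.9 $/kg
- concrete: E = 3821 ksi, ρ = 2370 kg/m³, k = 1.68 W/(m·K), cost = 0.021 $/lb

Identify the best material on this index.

low-carbon steel

Screen on constraints: k ≥ 1.31 W/(m·K); cost ≤ 0.96 $/kg. Survivors: low-carbon steel, concrete.
Putting every candidate on a common basis:
  low-carbon steel: E = 210.7 GPa, ρ = 7840 kg/m³
  concrete: E = 26.34 GPa, ρ = 2370 kg/m³
  low-carbon steel: M = 26.9 MN·m/kg
  concrete: M = 11.1 MN·m/kg
Low-carbon steel ranks first.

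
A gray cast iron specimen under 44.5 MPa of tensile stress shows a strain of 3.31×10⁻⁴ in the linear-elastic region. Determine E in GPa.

134 GPa

E = σ/ε = 44.5 MPa / 3.31×10⁻⁴ = 134400 MPa = 134 GPa.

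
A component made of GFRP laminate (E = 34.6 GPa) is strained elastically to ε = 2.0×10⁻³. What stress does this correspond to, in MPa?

69.2 MPa

σ = E·ε = 34600 MPa × 2.0×10⁻³ = 69.2 MPa.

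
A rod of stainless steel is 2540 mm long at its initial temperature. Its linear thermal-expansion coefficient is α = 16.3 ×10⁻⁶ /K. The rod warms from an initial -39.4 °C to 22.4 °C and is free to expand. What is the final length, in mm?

ΔT = 22.4 − (-39.4) = 61.80 K.
ΔL = α·L₀·ΔT = 16.3×10⁻⁶ × 2540 mm × 61.80 K = 2.56 mm.
L = L₀ + ΔL = 2540 + 2.56 = 2542.6 mm.

2542.6 mm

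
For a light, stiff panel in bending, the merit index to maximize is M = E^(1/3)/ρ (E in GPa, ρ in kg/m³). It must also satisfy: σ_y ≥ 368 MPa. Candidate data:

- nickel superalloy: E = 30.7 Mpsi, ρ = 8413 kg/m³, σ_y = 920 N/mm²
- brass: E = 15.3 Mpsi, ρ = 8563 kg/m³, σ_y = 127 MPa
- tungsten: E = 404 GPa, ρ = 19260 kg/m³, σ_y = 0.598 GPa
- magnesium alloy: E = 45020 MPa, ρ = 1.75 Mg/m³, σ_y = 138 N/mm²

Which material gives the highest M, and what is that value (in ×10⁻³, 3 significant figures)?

nickel superalloy, M = 0.708×10⁻³

Screen on constraints: σ_y ≥ 368 MPa. Survivors: nickel superalloy, tungsten.
Convert each candidate to consistent units, then evaluate M:
  nickel superalloy: E = 211.7 GPa, ρ = 8413 kg/m³
  tungsten: E = 404.0 GPa, ρ = 19260 kg/m³
  nickel superalloy: M = 0.708×10⁻³
  tungsten: M = 0.384×10⁻³
The maximum is for nickel superalloy.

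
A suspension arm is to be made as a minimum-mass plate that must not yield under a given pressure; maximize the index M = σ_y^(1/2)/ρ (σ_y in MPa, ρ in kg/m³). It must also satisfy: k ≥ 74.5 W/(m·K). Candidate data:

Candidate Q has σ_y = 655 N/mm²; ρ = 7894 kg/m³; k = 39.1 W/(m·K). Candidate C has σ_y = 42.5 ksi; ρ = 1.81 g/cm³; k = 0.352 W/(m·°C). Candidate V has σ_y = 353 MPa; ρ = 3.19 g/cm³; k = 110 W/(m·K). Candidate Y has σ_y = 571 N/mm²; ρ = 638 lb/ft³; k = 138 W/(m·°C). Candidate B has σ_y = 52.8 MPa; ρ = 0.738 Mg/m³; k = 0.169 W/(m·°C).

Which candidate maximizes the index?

candidate V

Screen on constraints: k ≥ 74.5 W/(m·K). Survivors: candidate V, candidate Y.
Normalizing units and computing the index:
  candidate V: σ_y = 353.0 MPa, ρ = 3190 kg/m³
  candidate Y: σ_y = 571.0 MPa, ρ = 10220 kg/m³
  candidate V: M = 5.89×10⁻³
  candidate Y: M = 2.34×10⁻³
The maximum is for candidate V.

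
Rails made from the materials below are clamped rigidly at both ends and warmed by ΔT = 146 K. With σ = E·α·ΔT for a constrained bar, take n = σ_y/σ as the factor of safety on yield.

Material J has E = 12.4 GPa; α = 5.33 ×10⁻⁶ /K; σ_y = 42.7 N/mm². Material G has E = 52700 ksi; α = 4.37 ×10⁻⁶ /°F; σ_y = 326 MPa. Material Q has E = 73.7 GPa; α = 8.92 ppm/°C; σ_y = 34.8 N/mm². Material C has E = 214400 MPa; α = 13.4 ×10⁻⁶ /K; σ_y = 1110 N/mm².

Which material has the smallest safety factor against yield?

Per material, after unit conversion:
  material J: E = 12.40, α = 5.33, σ_y = 42.70 → σ = 9.65 MPa, n = 4.43
  material G: E = 363.4, α = 7.87, σ_y = 326.0 → σ = 417 MPa, n = 0.781
  material Q: E = 73.70, α = 8.92, σ_y = 34.80 → σ = 96.0 MPa, n = 0.363
  material C: E = 214.4, α = 13.4, σ_y = 1110 → σ = 419 MPa, n = 2.65
Smallest n: material Q with n = 0.363.

material Q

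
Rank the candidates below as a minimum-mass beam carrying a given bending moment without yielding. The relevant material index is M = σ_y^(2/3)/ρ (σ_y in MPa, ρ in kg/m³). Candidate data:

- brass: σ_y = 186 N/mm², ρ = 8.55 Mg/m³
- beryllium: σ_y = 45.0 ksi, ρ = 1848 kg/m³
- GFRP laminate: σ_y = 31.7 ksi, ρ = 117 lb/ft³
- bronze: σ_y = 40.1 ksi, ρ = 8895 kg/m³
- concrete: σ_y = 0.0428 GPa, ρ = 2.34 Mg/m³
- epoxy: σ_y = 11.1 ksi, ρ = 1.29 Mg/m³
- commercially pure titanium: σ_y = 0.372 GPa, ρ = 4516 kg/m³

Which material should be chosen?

beryllium

Normalizing units and computing the index:
  brass: σ_y = 186.0 MPa, ρ = 8550 kg/m³
  beryllium: σ_y = 310.3 MPa, ρ = 1848 kg/m³
  GFRP laminate: σ_y = 218.6 MPa, ρ = 1874 kg/m³
  bronze: σ_y = 276.5 MPa, ρ = 8895 kg/m³
  concrete: σ_y = 42.80 MPa, ρ = 2340 kg/m³
  epoxy: σ_y = 76.53 MPa, ρ = 1290 kg/m³
  commercially pure titanium: σ_y = 372.0 MPa, ρ = 4516 kg/m³
  beryllium: M = 24.8×10⁻³
  GFRP laminate: M = 19.4×10⁻³
  epoxy: M = 14.0×10⁻³
  commercially pure titanium: M = 11.5×10⁻³
  concrete: M = 5.23×10⁻³
  bronze: M = 4.77×10⁻³
  brass: M = 3.81×10⁻³
Highest index: beryllium.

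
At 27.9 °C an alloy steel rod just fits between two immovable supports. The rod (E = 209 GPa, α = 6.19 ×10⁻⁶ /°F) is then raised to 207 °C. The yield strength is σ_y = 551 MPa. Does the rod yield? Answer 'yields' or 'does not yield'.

does not yield

α = 6.19×10⁻⁶/°F × 9/5 = 11.1×10⁻⁶/K.
ΔT = 179.1 K. Constrained thermal stress σ = E·α·ΔT = 209.0×10³ MPa × 11.1×10⁻⁶ × 179.1 = 417 MPa (compressive).
Compare to σ_y = 551 MPa: σ < σ_y, so it does not yield.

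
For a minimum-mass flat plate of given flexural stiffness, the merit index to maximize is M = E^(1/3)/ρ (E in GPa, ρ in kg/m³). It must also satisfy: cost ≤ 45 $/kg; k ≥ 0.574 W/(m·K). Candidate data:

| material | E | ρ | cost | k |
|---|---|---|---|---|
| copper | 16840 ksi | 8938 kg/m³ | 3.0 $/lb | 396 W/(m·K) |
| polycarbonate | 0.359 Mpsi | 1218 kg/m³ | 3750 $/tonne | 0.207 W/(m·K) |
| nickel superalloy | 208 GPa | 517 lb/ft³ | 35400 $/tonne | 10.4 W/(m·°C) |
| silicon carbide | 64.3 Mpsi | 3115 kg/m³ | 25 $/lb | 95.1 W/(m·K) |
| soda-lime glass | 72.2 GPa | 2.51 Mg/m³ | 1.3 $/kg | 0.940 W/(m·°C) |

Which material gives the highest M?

Screen on constraints: cost ≤ 45 $/kg; k ≥ 0.574 W/(m·K). Survivors: copper, nickel superalloy, soda-lime glass.
Convert each candidate to consistent units, then evaluate M:
  copper: E = 116.1 GPa, ρ = 8938 kg/m³
  nickel superalloy: E = 208.0 GPa, ρ = 8282 kg/m³
  soda-lime glass: E = 72.20 GPa, ρ = 2510 kg/m³
  soda-lime glass: M = 1.66×10⁻³
  nickel superalloy: M = 0.715×10⁻³
  copper: M = 0.546×10⁻³
Highest index: soda-lime glass.

soda-lime glass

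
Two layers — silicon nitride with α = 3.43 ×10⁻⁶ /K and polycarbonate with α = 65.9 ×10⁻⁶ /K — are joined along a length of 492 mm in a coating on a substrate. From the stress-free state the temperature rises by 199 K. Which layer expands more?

polycarbonate

α(silicon nitride) = 3.43×10⁻⁶/K vs α(polycarbonate) = 65.9×10⁻⁶/K.
Higher α expands more for the same ΔT: polycarbonate.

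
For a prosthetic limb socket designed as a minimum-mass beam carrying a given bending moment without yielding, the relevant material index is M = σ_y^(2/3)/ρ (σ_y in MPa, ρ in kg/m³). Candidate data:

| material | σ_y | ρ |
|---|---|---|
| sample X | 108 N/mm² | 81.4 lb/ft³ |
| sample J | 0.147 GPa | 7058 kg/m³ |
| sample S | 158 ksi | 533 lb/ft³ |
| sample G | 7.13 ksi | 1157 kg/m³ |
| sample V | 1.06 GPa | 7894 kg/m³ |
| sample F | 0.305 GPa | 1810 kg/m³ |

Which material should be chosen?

sample F

Normalizing units and computing the index:
  sample X: σ_y = 108.0 MPa, ρ = 1304 kg/m³
  sample J: σ_y = 147.0 MPa, ρ = 7058 kg/m³
  sample S: σ_y = 1089 MPa, ρ = 8538 kg/m³
  sample G: σ_y = 49.16 MPa, ρ = 1157 kg/m³
  sample V: σ_y = 1060 MPa, ρ = 7894 kg/m³
  sample F: σ_y = 305.0 MPa, ρ = 1810 kg/m³
  sample F: M = 25.0×10⁻³
  sample X: M = 17.4×10⁻³
  sample V: M = 13.2×10⁻³
  sample S: M = 12.4×10⁻³
  sample G: M = 11.6×10⁻³
  sample J: M = 3.95×10⁻³
Sample F ranks first.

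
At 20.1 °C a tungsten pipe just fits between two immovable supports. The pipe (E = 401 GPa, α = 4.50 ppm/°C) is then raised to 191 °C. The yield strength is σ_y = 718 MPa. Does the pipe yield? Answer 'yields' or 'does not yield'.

ΔT = 170.9 K. Constrained thermal stress σ = E·α·ΔT = 401.0×10³ MPa × 4.50×10⁻⁶ × 170.9 = 308 MPa (compressive).
Compare to σ_y = 718 MPa: σ < σ_y, so it does not yield.

does not yield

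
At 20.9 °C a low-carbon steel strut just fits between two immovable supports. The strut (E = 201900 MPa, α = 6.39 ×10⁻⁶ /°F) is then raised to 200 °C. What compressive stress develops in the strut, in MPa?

E = 201900 MPa = 201.9 GPa.
α = 6.39×10⁻⁶/°F × 9/5 = 11.5×10⁻⁶/K.
ΔT = 179.1 K. Constrained thermal stress σ = E·α·ΔT = 201.9×10³ MPa × 11.5×10⁻⁶ × 179.1 = 416 MPa (compressive).

416 MPa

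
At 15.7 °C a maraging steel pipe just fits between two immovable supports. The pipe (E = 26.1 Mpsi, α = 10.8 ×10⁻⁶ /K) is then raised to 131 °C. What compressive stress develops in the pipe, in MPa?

E = 26.1 Mpsi = 180.0 GPa.
ΔT = 115.3 K. Constrained thermal stress σ = E·α·ΔT = 180.0×10³ MPa × 10.8×10⁻⁶ × 115.3 = 224 MPa (compressive).

224 MPa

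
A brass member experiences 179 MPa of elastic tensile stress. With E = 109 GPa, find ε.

ε = σ/E = 179 / 109000 = 1.64×10⁻³.

1.64×10⁻³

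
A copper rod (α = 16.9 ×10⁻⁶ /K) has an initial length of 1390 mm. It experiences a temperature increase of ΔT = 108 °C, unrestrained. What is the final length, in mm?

ΔL = α·L₀·ΔT = 16.9×10⁻⁶ × 1390 mm × 108.0 K = 2.54 mm.
L = L₀ + ΔL = 1390 + 2.54 = 1392.5 mm.

1392.5 mm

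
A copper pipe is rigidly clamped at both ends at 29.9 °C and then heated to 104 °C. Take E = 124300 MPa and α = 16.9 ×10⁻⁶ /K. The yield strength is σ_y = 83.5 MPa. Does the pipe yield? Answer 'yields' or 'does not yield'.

E = 124300 MPa = 124.3 GPa.
ΔT = 74.10 K. Constrained thermal stress σ = E·α·ΔT = 124.3×10³ MPa × 16.9×10⁻⁶ × 74.10 = 156 MPa (compressive).
Compare to σ_y = 83.5 MPa: σ ≥ σ_y, so it yields.

yields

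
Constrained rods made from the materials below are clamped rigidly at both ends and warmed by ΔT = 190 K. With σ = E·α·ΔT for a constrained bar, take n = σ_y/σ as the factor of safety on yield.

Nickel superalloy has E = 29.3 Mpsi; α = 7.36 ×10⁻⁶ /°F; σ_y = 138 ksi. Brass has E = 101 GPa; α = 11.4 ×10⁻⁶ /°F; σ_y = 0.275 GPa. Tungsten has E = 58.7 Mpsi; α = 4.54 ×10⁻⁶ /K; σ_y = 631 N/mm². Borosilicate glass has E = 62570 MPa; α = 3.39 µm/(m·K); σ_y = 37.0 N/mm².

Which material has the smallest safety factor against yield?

In consistent units (E in GPa, α in ×10⁻⁶/K, σ_y in MPa):
  nickel superalloy: E = 202.0, α = 13.2, σ_y = 951.5 → σ = 508 MPa, n = 1.87
  brass: E = 101.0, α = 20.5, σ_y = 275.0 → σ = 394 MPa, n = 0.698
  tungsten: E = 404.7, α = 4.54, σ_y = 631.0 → σ = 349 MPa, n = 1.81
  borosilicate glass: E = 62.57, α = 3.39, σ_y = 37.00 → σ = 40.3 MPa, n = 0.918
The minimum is brass at n = 0.698.

brass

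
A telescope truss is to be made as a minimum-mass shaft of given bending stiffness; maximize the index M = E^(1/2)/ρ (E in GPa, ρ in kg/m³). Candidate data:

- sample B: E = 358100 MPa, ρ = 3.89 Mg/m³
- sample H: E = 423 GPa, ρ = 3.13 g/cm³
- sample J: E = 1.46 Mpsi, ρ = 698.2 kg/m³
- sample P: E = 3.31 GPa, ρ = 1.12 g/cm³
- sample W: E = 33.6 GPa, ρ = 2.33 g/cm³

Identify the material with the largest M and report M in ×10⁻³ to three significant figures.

After converting to SI:
  sample B: E = 358.1 GPa, ρ = 3890 kg/m³
  sample H: E = 423.0 GPa, ρ = 3130 kg/m³
  sample J: E = 10.07 GPa, ρ = 698.2 kg/m³
  sample P: E = 3.310 GPa, ρ = 1120 kg/m³
  sample W: E = 33.60 GPa, ρ = 2330 kg/m³
  sample H: M = 6.57×10⁻³
  sample B: M = 4.86×10⁻³
  sample J: M = 4.54×10⁻³
  sample W: M = 2.49×10⁻³
  sample P: M = 1.62×10⁻³
Sample H ranks first.

sample H, M = 6.57×10⁻³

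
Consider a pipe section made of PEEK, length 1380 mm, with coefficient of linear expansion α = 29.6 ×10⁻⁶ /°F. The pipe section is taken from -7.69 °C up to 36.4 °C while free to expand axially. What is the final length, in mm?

1383.2 mm

Convert α: 29.6×10⁻⁶/°F × (9/5) = 53.3×10⁻⁶/K.
ΔT = 36.4 − (-7.69) = 44.09 K.
ΔL = α·L₀·ΔT = 53.3×10⁻⁶ × 1380 mm × 44.09 K = 3.24 mm.
L = L₀ + ΔL = 1380 + 3.24 = 1383.2 mm.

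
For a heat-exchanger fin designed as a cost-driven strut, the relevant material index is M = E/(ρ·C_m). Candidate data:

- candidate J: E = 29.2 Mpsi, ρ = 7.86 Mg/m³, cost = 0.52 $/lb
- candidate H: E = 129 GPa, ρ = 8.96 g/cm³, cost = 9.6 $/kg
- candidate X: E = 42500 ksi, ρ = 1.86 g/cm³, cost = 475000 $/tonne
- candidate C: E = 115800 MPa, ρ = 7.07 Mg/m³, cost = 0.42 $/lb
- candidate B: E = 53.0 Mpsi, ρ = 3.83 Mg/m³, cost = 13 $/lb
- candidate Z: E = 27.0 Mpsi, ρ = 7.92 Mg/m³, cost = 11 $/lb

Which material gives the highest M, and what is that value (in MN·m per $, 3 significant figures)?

After converting to SI:
  candidate J: E = 201.3 GPa, ρ = 7860 kg/m³, cost = 1.146 $/kg
  candidate H: E = 129.0 GPa, ρ = 8960 kg/m³, cost = 9.600 $/kg
  candidate X: E = 293.0 GPa, ρ = 1860 kg/m³, cost = 475.0 $/kg
  candidate C: E = 115.8 GPa, ρ = 7070 kg/m³, cost = 0.9259 $/kg
  candidate B: E = 365.4 GPa, ρ = 3830 kg/m³, cost = 28.66 $/kg
  candidate Z: E = 186.2 GPa, ρ = 7920 kg/m³, cost = 24.25 $/kg
  candidate J: M = 22.3 MN·m per $
  candidate C: M = 17.7 MN·m per $
  candidate B: M = 3.33 MN·m per $
  candidate H: M = 1.50 MN·m per $
  candidate Z: M = 0.969 MN·m per $
  candidate X: M = 0.332 MN·m per $
The maximum is for candidate J.

candidate J, M = 22.3 MN·m per $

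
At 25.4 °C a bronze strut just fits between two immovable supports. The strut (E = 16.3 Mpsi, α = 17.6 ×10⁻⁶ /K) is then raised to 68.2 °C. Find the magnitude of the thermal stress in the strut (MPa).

84.7 MPa

E = 16.3 Mpsi = 112.4 GPa.
ΔT = 42.80 K. Constrained thermal stress σ = E·α·ΔT = 112.4×10³ MPa × 17.6×10⁻⁶ × 42.80 = 84.7 MPa (compressive).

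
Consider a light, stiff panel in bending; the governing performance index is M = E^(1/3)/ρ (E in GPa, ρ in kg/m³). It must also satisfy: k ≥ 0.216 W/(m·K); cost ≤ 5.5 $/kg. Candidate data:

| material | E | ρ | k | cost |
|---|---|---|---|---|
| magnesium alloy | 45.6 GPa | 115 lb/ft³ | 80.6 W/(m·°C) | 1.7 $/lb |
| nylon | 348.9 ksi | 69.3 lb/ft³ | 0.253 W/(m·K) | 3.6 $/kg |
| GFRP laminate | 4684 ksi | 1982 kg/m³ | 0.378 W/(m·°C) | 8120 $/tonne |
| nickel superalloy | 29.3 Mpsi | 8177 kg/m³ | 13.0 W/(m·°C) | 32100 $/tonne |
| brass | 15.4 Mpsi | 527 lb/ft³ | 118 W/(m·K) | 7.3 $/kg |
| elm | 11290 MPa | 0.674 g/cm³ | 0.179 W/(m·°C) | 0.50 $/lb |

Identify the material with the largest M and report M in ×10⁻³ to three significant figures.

Screen on constraints: k ≥ 0.216 W/(m·K); cost ≤ 5.5 $/kg. Survivors: magnesium alloy, nylon.
Putting every candidate on a common basis:
  magnesium alloy: E = 45.60 GPa, ρ = 1842 kg/m³
  nylon: E = 2.406 GPa, ρ = 1110 kg/m³
  magnesium alloy: M = 1.94×10⁻³
  nylon: M = 1.21×10⁻³
Magnesium alloy ranks first.

magnesium alloy, M = 1.94×10⁻³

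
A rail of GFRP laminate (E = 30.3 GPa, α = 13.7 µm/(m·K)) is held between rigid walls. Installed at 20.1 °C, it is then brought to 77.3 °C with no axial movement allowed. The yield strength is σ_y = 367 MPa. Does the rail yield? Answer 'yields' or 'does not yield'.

does not yield

ΔT = 57.20 K. Constrained thermal stress σ = E·α·ΔT = 30.30×10³ MPa × 13.7×10⁻⁶ × 57.20 = 23.7 MPa (compressive).
Compare to σ_y = 367 MPa: σ < σ_y, so it does not yield.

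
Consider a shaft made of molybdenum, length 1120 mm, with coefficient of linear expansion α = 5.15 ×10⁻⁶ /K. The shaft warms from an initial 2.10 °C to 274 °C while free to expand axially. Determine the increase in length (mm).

1.57 mm

ΔT = 274 − 2.10 = 271.9 K.
ΔL = α·L₀·ΔT = 5.15×10⁻⁶ × 1120 mm × 271.9 K = 1.57 mm.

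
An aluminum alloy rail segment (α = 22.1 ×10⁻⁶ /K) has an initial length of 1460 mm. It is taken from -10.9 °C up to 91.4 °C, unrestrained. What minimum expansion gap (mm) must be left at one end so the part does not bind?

3.30 mm

ΔT = 91.4 − (-10.9) = 102.3 K.
ΔL = α·L₀·ΔT = 22.1×10⁻⁶ × 1460 mm × 102.3 K = 3.30 mm.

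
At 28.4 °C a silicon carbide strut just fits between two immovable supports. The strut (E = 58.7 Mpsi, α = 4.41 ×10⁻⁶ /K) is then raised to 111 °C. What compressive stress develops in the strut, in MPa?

E = 58.7 Mpsi = 404.7 GPa.
ΔT = 82.60 K. Constrained thermal stress σ = E·α·ΔT = 404.7×10³ MPa × 4.41×10⁻⁶ × 82.60 = 147 MPa (compressive).

147 MPa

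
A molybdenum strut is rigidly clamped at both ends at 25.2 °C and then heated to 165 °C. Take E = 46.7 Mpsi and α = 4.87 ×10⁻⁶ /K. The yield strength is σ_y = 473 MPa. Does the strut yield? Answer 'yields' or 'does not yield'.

does not yield

E = 46.7 Mpsi = 322.0 GPa.
ΔT = 139.8 K. Constrained thermal stress σ = E·α·ΔT = 322.0×10³ MPa × 4.87×10⁻⁶ × 139.8 = 219 MPa (compressive).
Compare to σ_y = 473 MPa: σ < σ_y, so it does not yield.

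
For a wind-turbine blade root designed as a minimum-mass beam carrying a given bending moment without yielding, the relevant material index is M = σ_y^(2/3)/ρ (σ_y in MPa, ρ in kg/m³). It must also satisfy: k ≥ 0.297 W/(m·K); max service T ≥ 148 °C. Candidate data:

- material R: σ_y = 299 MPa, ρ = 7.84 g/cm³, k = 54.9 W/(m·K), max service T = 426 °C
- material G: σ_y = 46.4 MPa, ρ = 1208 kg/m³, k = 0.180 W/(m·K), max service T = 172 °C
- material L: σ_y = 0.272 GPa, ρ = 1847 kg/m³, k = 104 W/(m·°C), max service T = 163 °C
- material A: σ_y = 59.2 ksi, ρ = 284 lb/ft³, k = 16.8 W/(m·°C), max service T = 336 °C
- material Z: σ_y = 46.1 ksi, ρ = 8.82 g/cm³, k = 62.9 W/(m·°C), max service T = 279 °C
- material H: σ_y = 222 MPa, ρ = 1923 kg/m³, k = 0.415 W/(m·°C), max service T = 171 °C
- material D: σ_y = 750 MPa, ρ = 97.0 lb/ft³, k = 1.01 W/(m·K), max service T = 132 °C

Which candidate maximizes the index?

material L

Screen on constraints: k ≥ 0.297 W/(m·K); max service T ≥ 148 °C. Survivors: material R, material L, material A, material Z, material H.
Putting every candidate on a common basis:
  material R: σ_y = 299.0 MPa, ρ = 7840 kg/m³
  material L: σ_y = 272.0 MPa, ρ = 1847 kg/m³
  material A: σ_y = 408.2 MPa, ρ = 4549 kg/m³
  material Z: σ_y = 317.8 MPa, ρ = 8820 kg/m³
  material H: σ_y = 222.0 MPa, ρ = 1923 kg/m³
  material L: M = 22.7×10⁻³
  material H: M = 19.1×10⁻³
  material A: M = 12.1×10⁻³
  material R: M = 5.70×10⁻³
  material Z: M = 5.28×10⁻³
The maximum is for material L.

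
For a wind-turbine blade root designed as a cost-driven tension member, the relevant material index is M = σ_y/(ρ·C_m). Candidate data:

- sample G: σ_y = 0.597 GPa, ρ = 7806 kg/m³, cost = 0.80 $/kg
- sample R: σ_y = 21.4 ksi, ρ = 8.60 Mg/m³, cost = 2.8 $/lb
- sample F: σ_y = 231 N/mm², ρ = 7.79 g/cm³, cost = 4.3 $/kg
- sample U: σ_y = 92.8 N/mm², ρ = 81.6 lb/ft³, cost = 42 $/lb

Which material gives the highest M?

In SI units:
  sample G: σ_y = 597.0 MPa, ρ = 7806 kg/m³, cost = 0.8000 $/kg
  sample R: σ_y = 147.5 MPa, ρ = 8600 kg/m³, cost = 6.173 $/kg
  sample F: σ_y = 231.0 MPa, ρ = 7790 kg/m³, cost = 4.300 $/kg
  sample U: σ_y = 92.80 MPa, ρ = 1307 kg/m³, cost = 92.59 $/kg
  sample G: M = 95.6 kN·m per $
  sample F: M = 6.90 kN·m per $
  sample R: M = 2.78 kN·m per $
  sample U: M = 0.767 kN·m per $
Sample G has the largest M.

sample G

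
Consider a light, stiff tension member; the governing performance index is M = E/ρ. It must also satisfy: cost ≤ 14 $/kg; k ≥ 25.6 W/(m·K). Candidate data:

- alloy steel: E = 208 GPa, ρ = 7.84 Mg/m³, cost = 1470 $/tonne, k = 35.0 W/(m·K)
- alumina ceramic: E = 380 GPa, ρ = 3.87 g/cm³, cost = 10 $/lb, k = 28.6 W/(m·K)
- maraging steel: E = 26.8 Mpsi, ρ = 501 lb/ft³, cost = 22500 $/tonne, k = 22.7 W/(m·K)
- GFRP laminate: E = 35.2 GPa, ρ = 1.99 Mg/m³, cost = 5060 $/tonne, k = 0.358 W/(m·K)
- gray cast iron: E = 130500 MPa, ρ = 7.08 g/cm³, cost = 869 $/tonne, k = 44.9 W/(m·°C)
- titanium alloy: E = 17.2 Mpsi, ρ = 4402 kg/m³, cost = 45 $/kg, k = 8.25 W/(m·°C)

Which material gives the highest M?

alloy steel

Screen on constraints: cost ≤ 14 $/kg; k ≥ 25.6 W/(m·K). Survivors: alloy steel, gray cast iron.
Convert each candidate to consistent units, then evaluate M:
  alloy steel: E = 208.0 GPa, ρ = 7840 kg/m³
  gray cast iron: E = 130.5 GPa, ρ = 7080 kg/m³
  alloy steel: M = 26.5 MN·m/kg
  gray cast iron: M = 18.4 MN·m/kg
The maximum is for alloy steel.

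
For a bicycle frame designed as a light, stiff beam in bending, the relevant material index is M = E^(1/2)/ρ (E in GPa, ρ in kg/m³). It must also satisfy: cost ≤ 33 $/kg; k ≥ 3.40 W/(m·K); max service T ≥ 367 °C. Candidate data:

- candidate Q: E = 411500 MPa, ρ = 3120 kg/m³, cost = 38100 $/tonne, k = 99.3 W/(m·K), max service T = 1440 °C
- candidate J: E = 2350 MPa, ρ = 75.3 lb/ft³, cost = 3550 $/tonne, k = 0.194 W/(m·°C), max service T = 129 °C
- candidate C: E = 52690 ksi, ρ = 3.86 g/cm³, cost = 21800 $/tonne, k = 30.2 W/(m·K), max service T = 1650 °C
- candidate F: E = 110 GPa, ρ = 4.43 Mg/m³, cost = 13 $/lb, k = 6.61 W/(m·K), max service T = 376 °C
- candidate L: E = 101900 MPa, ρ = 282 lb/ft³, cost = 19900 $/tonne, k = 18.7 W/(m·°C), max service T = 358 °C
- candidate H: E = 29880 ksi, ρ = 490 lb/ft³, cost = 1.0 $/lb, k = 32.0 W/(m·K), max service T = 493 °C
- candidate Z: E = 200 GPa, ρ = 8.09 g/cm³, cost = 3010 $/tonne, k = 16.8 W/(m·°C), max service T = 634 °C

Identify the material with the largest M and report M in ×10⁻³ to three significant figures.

candidate C, M = 4.94×10⁻³

Screen on constraints: cost ≤ 33 $/kg; k ≥ 3.40 W/(m·K); max service T ≥ 367 °C. Survivors: candidate C, candidate F, candidate H, candidate Z.
After converting to SI:
  candidate C: E = 363.3 GPa, ρ = 3860 kg/m³
  candidate F: E = 110.0 GPa, ρ = 4430 kg/m³
  candidate H: E = 206.0 GPa, ρ = 7849 kg/m³
  candidate Z: E = 200.0 GPa, ρ = 8090 kg/m³
  candidate C: M = 4.94×10⁻³
  candidate F: M = 2.37×10⁻³
  candidate H: M = 1.83×10⁻³
  candidate Z: M = 1.75×10⁻³
Highest index: candidate C.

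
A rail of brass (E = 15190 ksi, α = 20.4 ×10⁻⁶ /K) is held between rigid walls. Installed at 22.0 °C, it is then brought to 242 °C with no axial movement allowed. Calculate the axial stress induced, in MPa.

470 MPa

E = 15190 ksi = 104.7 GPa.
ΔT = 220.0 K. Constrained thermal stress σ = E·α·ΔT = 104.7×10³ MPa × 20.4×10⁻⁶ × 220.0 = 470 MPa (compressive).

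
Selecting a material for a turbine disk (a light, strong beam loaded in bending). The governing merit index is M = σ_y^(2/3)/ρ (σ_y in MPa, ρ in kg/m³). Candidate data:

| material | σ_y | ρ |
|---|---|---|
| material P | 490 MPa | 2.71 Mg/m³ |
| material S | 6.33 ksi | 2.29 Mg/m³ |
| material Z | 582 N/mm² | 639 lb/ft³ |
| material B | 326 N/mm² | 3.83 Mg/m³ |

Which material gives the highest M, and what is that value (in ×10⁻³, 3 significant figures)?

Putting every candidate on a common basis:
  material P: σ_y = 490.0 MPa, ρ = 2710 kg/m³
  material S: σ_y = 43.64 MPa, ρ = 2290 kg/m³
  material Z: σ_y = 582.0 MPa, ρ = 10240 kg/m³
  material B: σ_y = 326.0 MPa, ρ = 3830 kg/m³
  material P: M = 22.9×10⁻³
  material B: M = 12.4×10⁻³
  material Z: M = 6.81×10⁻³
  material S: M = 5.41×10⁻³
Material P ranks first.

material P, M = 22.9×10⁻³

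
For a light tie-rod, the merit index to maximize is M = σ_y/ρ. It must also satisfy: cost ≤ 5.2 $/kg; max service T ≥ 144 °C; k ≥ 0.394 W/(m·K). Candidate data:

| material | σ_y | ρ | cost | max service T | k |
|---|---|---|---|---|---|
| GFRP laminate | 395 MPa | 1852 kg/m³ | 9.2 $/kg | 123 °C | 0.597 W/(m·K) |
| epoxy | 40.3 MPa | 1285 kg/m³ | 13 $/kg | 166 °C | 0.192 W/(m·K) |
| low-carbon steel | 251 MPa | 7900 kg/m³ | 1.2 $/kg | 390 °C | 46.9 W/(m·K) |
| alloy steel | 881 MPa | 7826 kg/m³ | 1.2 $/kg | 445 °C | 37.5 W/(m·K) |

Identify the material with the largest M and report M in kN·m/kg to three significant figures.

alloy steel, M = 113 kN·m/kg

Screen on constraints: cost ≤ 5.2 $/kg; max service T ≥ 144 °C; k ≥ 0.394 W/(m·K). Survivors: low-carbon steel, alloy steel.
Per-candidate index values:
  alloy steel: M = 113 kN·m/kg
  low-carbon steel: M = 31.8 kN·m/kg
Highest index: alloy steel.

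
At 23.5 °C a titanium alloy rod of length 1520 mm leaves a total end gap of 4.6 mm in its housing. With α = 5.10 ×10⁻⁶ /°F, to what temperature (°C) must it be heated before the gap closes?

353 °C

α = 5.10×10⁻⁶/°F × 9/5 = 9.18×10⁻⁶/K.
α·L₀·ΔT = 4.6 mm ⇒ ΔT = 4.6 / (9.18×10⁻⁶ × 1520.0) = 329.7 K.
T = 23.5 + 329.7 = 353.2 °C.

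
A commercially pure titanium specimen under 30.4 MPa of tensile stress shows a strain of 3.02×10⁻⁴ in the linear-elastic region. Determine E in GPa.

101 GPa

E = σ/ε = 30.4 MPa / 3.02×10⁻⁴ = 100700 MPa = 101 GPa.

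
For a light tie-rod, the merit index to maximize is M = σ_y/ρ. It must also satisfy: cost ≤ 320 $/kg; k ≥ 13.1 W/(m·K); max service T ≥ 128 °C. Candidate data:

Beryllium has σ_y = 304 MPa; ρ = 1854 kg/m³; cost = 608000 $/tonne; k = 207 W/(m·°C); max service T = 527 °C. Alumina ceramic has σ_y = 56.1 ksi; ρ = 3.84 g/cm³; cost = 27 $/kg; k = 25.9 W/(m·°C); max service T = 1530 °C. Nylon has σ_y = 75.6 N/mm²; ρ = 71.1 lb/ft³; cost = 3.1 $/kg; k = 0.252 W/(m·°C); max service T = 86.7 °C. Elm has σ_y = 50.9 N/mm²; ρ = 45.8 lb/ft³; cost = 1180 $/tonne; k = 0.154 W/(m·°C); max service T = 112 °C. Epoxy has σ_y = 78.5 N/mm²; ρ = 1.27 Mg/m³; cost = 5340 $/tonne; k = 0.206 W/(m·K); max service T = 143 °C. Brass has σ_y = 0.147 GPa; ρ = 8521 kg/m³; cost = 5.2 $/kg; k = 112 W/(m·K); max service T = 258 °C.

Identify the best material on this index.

Screen on constraints: cost ≤ 320 $/kg; k ≥ 13.1 W/(m·K); max service T ≥ 128 °C. Survivors: alumina ceramic, brass.
In SI units:
  alumina ceramic: σ_y = 386.8 MPa, ρ = 3840 kg/m³
  brass: σ_y = 147.0 MPa, ρ = 8521 kg/m³
  alumina ceramic: M = 101 kN·m/kg
  brass: M = 17.3 kN·m/kg
Alumina ceramic ranks first.

alumina ceramic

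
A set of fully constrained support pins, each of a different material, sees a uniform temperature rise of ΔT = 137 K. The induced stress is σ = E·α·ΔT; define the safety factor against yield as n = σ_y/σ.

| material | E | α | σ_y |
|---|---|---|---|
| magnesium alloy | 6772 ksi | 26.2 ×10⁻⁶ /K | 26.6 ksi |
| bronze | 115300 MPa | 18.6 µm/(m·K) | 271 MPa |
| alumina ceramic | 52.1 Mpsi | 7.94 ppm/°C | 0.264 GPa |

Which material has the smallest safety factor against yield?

alumina ceramic

With everything in SI (GPa, ×10⁻⁶/K, MPa):
  magnesium alloy: E = 46.69, α = 26.2, σ_y = 183.4 → σ = 168 MPa, n = 1.09
  bronze: E = 115.3, α = 18.6, σ_y = 271.0 → σ = 294 MPa, n = 0.922
  alumina ceramic: E = 359.2, α = 7.94, σ_y = 264.0 → σ = 391 MPa, n = 0.676
The minimum is alumina ceramic at n = 0.676.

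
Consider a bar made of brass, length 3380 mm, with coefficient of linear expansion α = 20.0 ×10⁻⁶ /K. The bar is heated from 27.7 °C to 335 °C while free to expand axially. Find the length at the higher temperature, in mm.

ΔT = 335 − 27.7 = 307.3 K.
ΔL = α·L₀·ΔT = 20.0×10⁻⁶ × 3380 mm × 307.3 K = 20.8 mm.
L = L₀ + ΔL = 3380 + 20.8 = 3400.8 mm.

3400.8 mm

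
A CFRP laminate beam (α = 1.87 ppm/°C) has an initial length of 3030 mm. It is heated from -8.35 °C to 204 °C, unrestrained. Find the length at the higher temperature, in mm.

ΔT = 204 − (-8.35) = 212.3 K.
ΔL = α·L₀·ΔT = 1.87×10⁻⁶ × 3030 mm × 212.3 K = 1.20 mm.
L = L₀ + ΔL = 3030 + 1.20 = 3031.2 mm.

3031.2 mm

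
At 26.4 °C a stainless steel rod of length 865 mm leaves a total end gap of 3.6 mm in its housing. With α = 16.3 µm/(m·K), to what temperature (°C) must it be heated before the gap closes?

α·L₀·ΔT = 3.6 mm ⇒ ΔT = 3.6 / (16.3×10⁻⁶ × 865.0) = 255.3 K.
T = 26.4 + 255.3 = 281.7 °C.

282 °C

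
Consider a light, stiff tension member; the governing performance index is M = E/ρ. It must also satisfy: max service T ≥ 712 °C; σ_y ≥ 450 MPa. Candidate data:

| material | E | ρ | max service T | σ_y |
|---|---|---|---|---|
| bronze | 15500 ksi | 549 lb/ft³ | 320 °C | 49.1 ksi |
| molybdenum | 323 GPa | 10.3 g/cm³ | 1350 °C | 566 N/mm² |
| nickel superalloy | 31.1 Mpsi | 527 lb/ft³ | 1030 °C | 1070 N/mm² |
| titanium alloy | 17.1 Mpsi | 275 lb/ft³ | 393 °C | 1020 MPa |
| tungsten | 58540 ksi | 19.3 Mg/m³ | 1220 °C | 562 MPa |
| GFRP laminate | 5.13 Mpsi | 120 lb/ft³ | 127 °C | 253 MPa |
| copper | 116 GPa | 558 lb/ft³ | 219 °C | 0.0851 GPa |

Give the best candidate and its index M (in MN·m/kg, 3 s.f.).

Screen on constraints: max service T ≥ 712 °C; σ_y ≥ 450 MPa. Survivors: molybdenum, nickel superalloy, tungsten.
Putting every candidate on a common basis:
  molybdenum: E = 323.0 GPa, ρ = 10300 kg/m³
  nickel superalloy: E = 214.4 GPa, ρ = 8442 kg/m³
  tungsten: E = 403.6 GPa, ρ = 19300 kg/m³
  molybdenum: M = 31.4 MN·m/kg
  nickel superalloy: M = 25.4 MN·m/kg
  tungsten: M = 20.9 MN·m/kg
Molybdenum ranks first.

molybdenum, M = 31.4 MN·m/kg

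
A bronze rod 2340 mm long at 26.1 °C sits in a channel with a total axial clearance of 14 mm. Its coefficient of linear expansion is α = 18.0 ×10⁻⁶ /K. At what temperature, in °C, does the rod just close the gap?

α·L₀·ΔT = 14.0 mm ⇒ ΔT = 14.0 / (18.0×10⁻⁶ × 2340.0) = 332.4 K.
T = 26.1 + 332.4 = 358.5 °C.

358 °C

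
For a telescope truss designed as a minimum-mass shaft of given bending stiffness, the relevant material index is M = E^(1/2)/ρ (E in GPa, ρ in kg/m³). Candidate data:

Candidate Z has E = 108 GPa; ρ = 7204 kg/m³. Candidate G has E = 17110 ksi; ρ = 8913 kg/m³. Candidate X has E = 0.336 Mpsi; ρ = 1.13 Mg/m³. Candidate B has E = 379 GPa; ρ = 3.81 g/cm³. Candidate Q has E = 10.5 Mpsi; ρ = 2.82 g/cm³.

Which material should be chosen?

candidate B

In SI units:
  candidate Z: E = 108.0 GPa, ρ = 7204 kg/m³
  candidate G: E = 118.0 GPa, ρ = 8913 kg/m³
  candidate X: E = 2.317 GPa, ρ = 1130 kg/m³
  candidate B: E = 379.0 GPa, ρ = 3810 kg/m³
  candidate Q: E = 72.39 GPa, ρ = 2820 kg/m³
  candidate B: M = 5.11×10⁻³
  candidate Q: M = 3.02×10⁻³
  candidate Z: M = 1.44×10⁻³
  candidate X: M = 1.35×10⁻³
  candidate G: M = 1.22×10⁻³
The maximum is for candidate B.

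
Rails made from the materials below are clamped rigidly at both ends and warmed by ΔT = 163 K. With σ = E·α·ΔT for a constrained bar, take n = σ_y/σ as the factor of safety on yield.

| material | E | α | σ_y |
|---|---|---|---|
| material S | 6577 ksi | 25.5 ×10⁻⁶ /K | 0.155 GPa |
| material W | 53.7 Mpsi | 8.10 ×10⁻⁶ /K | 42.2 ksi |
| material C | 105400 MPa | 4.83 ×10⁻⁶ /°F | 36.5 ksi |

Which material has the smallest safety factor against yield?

material W

Converting E to GPa, α to ×10⁻⁶/K, σ_y to MPa, then σ and n for each:
  material S: E = 45.35, α = 25.5, σ_y = 155.0 → σ = 188 MPa, n = 0.822
  material W: E = 370.2, α = 8.10, σ_y = 291.0 → σ = 489 MPa, n = 0.595
  material C: E = 105.4, α = 8.69, σ_y = 251.7 → σ = 149 MPa, n = 1.68
The minimum is material W at n = 0.595.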